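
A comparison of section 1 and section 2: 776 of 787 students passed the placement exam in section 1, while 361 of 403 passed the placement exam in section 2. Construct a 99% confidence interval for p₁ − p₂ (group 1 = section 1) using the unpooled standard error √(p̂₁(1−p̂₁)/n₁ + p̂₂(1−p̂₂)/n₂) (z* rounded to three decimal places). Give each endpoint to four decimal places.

p̂₁ = 0.98602, p̂₂ = 0.89578, so the observed difference is 0.09024.
SE = √(0.000017512 + 0.000231655) = √0.000249167 = 0.015785.
z* = 2.576 at the 99% level. Margin = 2.576·0.015785 = 0.04066.
So the interval runs from 0.0496 to 0.1309.

(0.0496, 0.1309)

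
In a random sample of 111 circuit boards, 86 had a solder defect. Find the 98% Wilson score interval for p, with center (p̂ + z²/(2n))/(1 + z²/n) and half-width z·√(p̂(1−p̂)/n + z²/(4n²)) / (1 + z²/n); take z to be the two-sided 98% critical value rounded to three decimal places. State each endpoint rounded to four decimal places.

(0.6710, 0.8530)

Here p̂ = 86/111 = 0.77477 and z = 2.326 (z² = 5.410276).
1 + z²/n = 1.048741.
Adjusted center: (0.77477 + z²/(2n))/1.048741 = 0.76200.
Radicand: p̂(1−p̂)/n + z²/(4n²) = 0.001572061 + 0.000109778 = 0.001681839.
Half-width = 2.326·√0.001681839/1.048741 = 0.09096.
Interval: 0.76200 ± 0.09096 → (0.6710, 0.8530).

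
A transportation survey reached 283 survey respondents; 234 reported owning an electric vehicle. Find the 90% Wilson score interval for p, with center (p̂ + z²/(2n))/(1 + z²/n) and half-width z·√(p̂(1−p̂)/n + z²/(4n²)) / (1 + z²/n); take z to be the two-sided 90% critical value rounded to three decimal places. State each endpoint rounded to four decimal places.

Here p̂ = 234/283 = 0.82686 and z = 1.645 (z² = 2.706025).
1 + z²/n = 1.009562.
Adjusted center: (0.82686 + z²/(2n))/1.009562 = 0.82376.
Radicand: p̂(1−p̂)/n + z²/(4n²) = 0.000505886 + 0.000008447 = 0.000514333.
Half-width = 1.645·√0.000514333/1.009562 = 0.03695.
So the interval runs from 0.7868 to 0.8607.

(0.7868, 0.8607)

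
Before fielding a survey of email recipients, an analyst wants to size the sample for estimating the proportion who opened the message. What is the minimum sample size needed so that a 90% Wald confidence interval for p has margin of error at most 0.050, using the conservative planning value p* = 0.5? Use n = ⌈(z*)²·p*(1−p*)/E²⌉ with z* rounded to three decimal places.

n = 271

For 90% confidence, z* = 1.645.
p*(1−p*) = 0.50·0.50 = 0.2500.
Required n before rounding: 2.706025 × 0.2500 / 0.050² = 270.602.
Rounding up, n = 271.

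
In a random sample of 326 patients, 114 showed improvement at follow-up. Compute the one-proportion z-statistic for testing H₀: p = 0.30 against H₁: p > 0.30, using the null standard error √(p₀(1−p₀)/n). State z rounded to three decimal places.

The sample proportion is 114/326 = 0.34969.
SE₀ = √(0.30·0.70/326) = 0.025381.
z = (0.34969 − 0.30)/0.025381 = 0.04969/0.025381 = 1.958.

z = 1.958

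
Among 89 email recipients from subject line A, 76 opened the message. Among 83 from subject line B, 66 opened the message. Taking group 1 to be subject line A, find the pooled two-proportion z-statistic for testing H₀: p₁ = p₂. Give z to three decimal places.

p̂₁ = 76/89 = 0.85393, p̂₂ = 66/83 = 0.79518.
Pooled p̂ = (76+66)/(89+83) = 142/172 = 0.82558.
SE = √[p̂(1−p̂)(1/n₁+1/n₂)] = √[0.82558·0.17442·(1/89+1/83)] ≈ 0.057904.
z = (p̂₁ − p̂₂)/SE = (0.85393 − 0.79518)/0.057904 = 0.05875/0.057904 = 1.015.

z = 1.015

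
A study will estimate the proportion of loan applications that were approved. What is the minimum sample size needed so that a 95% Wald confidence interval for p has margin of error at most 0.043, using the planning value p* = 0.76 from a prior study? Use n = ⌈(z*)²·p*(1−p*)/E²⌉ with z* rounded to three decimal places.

n = 379

For 95% confidence, z* = 1.960.
p*(1−p*) = 0.1824.
(z*)²·p*(1−p*)/E² = 3.841600·0.1824/0.001849 = 378.966.
Rounding up, n = 379.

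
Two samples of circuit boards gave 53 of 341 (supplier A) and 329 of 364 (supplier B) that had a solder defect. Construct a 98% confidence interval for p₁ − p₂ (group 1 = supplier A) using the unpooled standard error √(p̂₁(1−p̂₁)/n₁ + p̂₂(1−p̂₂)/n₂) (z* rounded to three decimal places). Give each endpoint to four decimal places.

p̂₁ = 53/341 = 0.15543, p̂₂ = 329/364 = 0.90385; p̂₁ − p̂₂ = -0.74842.
SE = √(0.000384951 + 0.000238759) = √0.000623710 = 0.024974.
z* = 2.326 at the 98% level. Margin of error = 0.05809.
Interval: -0.74842 ± 0.05809 → (-0.8065, -0.6903).

(-0.8065, -0.6903)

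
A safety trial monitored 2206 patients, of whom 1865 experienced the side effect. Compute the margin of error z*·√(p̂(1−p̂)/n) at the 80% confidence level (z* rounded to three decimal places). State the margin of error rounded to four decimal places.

Sample proportion p̂ = 1865/2206 = 0.84542.
SE = √(p̂(1−p̂)/n) = √(0.130684/2206) = 0.007697.
For 80% confidence, z* = 1.282.
So ME = 0.0099.

ME = 0.0099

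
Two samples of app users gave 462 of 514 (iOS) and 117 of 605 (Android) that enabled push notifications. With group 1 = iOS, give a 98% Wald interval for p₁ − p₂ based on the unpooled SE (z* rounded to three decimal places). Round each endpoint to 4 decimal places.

(0.6569, 0.7539)

p̂₁ = 0.89883, p̂₂ = 0.19339, so the observed difference is 0.70544.
SE = √(0.000176911 + 0.000257834) = √0.000434745 = 0.020851.
z* = 2.326 at the 98% level. Margin = 2.326·0.020851 = 0.04850.
So the interval runs from 0.6569 to 0.7539.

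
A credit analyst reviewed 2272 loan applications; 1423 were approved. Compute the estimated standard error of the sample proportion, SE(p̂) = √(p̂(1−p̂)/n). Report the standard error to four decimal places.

With x = 1423 successes in n = 2272, p̂ = 0.62632.
p̂(1−p̂) = 0.62632·0.37368 = 0.234043.
SE = √(0.234043/2272) = √0.000103012 = 0.0101.

SE = 0.0101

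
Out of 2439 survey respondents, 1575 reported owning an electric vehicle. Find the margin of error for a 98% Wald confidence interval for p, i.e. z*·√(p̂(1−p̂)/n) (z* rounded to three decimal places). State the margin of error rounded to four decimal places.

ME = 0.0225

p̂ = 1575/2439 = 0.64576.
SE(p̂) = √(0.64576·0.35424/2439) = 0.009685.
z* = 2.326 at the 98% level.
ME = 2.326·0.009685 = 0.0225.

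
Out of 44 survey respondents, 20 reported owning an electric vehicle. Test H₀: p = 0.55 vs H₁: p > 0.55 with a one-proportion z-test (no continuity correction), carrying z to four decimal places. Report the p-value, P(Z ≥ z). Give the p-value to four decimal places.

p-value = 0.8984

Sample proportion p̂ = 20/44 = 0.45455.
SE₀ = √(0.55·0.45/44) = 0.075000.
Test statistic (full precision, shown to 4 dp): z = (20/44 − 0.55)/SE₀ ≈ -1.2727.
From the standard normal, P(Z ≥ z) = 0.8984.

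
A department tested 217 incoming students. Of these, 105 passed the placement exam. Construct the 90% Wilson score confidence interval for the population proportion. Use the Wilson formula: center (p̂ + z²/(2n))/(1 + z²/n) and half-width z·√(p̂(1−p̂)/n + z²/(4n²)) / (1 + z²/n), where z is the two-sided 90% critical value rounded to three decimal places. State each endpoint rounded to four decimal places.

p̂ = 105/217 = 0.48387; z = 1.645, so z² = 2.706025.
Denominator 1 + z²/n = 1 + 2.706025/217 = 1.012470.
Center = (0.48387 + 0.006235)/1.012470 = 0.48407.
Radicand: p̂(1−p̂)/n + z²/(4n²) = 0.001150875 + 0.000014367 = 0.001165242.
Half-width = 1.645·√0.001165242/1.012470 = 0.05546.
CI: 0.48407 ± 0.05546 = (0.4286, 0.5395).

(0.4286, 0.5395)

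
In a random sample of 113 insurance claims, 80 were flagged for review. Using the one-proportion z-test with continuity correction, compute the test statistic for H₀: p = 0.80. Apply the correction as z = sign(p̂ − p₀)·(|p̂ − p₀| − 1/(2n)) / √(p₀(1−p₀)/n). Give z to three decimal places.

z = -2.328

Sample proportion p̂ = 80/113 = 0.70796. p̂ − p₀ = -0.092035.
Continuity correction 1/(2n) = 1/226 = 0.004425.
Corrected numerator: |-0.092035| − 0.004425 = 0.087610.
Null standard error: √(0.80·0.20/113) = √0.001415929 = 0.037629.
z = −0.087610/0.037629 = -2.328.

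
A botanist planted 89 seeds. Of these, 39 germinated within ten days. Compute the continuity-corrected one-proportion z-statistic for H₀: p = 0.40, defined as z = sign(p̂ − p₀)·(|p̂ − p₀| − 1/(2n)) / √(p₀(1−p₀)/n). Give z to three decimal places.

With x = 39 successes in n = 89, p̂ = 0.43820. p̂ − p₀ = 0.038202.
Continuity correction 1/(2n) = 1/178 = 0.005618.
Corrected numerator: |0.038202| − 0.005618 = 0.032584.
SE₀ = √(0.40·0.60/89) = 0.051929.
z = (+)0.032584/0.051929 = 0.627.

z = 0.627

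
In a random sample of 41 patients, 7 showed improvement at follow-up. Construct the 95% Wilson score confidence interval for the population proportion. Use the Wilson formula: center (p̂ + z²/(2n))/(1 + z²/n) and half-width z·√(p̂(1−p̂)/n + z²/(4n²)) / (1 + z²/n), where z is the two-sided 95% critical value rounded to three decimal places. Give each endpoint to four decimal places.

(0.0853, 0.3126)

p̂ = 7/41 = 0.17073; z = 1.960, so z² = 3.841600.
Denominator 1 + z²/n = 1 + 3.841600/41 = 1.093698.
Center = (0.17073 + 0.046849)/1.093698 = 0.19894.
Radicand: p̂(1−p̂)/n + z²/(4n²) = 0.003453229 + 0.000571327 = 0.004024556.
Half-width = z·√(radicand)/denom = 1.960·0.063439/1.093698 = 0.11369.
So the interval runs from 0.0853 to 0.3126.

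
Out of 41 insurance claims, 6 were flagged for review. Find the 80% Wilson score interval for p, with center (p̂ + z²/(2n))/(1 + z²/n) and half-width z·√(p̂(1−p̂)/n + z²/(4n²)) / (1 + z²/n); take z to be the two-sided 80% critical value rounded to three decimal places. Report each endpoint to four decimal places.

p̂ = 6/41 = 0.14634; z = 1.282, so z² = 1.643524.
Denominator 1 + z²/n = 1 + 1.643524/41 = 1.040086.
Adjusted center: (0.14634 + z²/(2n))/1.040086 = 0.15997.
Radicand: p̂(1−p̂)/n + z²/(4n²) = 0.003046967 + 0.000244427 = 0.003291394.
Half-width = 1.282·√0.003291394/1.040086 = 0.07071.
Interval: 0.15997 ± 0.07071 → (0.0893, 0.2307).

(0.0893, 0.2307)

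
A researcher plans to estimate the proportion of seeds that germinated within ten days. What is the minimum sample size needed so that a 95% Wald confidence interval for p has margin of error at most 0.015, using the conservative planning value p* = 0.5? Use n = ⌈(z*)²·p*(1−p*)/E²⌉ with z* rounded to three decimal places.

For 95% confidence, z* = 1.960.
p*(1−p*) = 0.2500.
Required n before rounding: 3.841600 × 0.2500 / 0.015² = 4268.444.
Rounding up, n = 4269.

n = 4269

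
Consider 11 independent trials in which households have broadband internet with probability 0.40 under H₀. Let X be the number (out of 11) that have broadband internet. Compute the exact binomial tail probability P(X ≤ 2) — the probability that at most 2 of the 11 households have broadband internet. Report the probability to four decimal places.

X is binomial with n = 11 and p = 0.40.
P(X ≤ 2) = C(11,0)·0.40^0·0.60^11 + C(11,1)·0.40^1·0.60^10 + C(11,2)·0.40^2·0.60^9.
= 0.003628 + 0.026605 + 0.088684 = 0.1189.

P = 0.1189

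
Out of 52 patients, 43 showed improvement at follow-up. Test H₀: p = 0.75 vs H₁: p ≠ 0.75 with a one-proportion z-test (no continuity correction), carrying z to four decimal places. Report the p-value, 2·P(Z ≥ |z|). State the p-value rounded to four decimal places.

p-value = 0.2002

The sample proportion is 43/52 = 0.82692.
SE₀ = √(0.75·0.25/52) = 0.060048.
z = (p̂ − p₀)/SE = (43/52 − 0.75)/0.060048 ≈ 1.2810.
From the standard normal, 2·P(Z ≥ |z|) = 0.2002.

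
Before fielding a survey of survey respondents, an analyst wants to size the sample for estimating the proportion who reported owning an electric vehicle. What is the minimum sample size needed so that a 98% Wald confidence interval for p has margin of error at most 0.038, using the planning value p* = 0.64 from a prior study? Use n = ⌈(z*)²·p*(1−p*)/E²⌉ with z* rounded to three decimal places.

n = 864

For 98% confidence, z* = 2.326.
p*(1−p*) = 0.2304.
Required n before rounding: 5.410276 × 0.2304 / 0.038² = 863.246.
⌈863.246⌉ = 864.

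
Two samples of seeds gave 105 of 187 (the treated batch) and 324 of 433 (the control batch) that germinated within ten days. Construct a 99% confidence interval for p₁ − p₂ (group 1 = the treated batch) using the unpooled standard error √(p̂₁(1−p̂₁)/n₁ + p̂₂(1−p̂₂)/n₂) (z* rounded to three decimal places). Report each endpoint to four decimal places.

(-0.2946, -0.0790)

p̂₁ = 0.56150, p̂₂ = 0.74827, so the observed difference is -0.18677.
SE = √(0.001316674 + 0.000435019) = √0.001751693 = 0.041853.
z* = 2.576 at the 99% level. Margin of error = 0.10781.
So the interval runs from -0.2946 to -0.0790.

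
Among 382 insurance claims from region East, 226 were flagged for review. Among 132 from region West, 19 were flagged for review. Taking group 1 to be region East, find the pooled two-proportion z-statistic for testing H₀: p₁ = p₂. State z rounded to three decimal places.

z = 8.878

Sample proportions: p̂₁ = 226/382 = 0.59162 and p̂₂ = 19/132 = 0.14394.
Pooling: p̂ = 245/514 = 0.47665.
SE = √[p̂(1−p̂)(1/n₁+1/n₂)] = √[0.47665·0.52335·(1/382+1/132)] ≈ 0.050427.
z = 0.44768/0.050427 = 8.878.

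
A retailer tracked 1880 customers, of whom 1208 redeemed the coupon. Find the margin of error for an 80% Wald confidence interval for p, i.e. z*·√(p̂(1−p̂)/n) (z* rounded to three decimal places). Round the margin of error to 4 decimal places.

With x = 1208 successes in n = 1880, p̂ = 0.64255.
SE(p̂) = √(0.64255·0.35745/1880) = 0.011053.
z* = 1.282 at the 80% level.
ME = 1.282·0.011053 = 0.0142.

ME = 0.0142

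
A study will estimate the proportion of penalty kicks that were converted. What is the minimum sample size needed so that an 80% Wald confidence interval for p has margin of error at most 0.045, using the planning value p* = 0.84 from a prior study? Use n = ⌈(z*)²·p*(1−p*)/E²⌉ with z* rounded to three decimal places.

n = 110

For 80% confidence, z* = 1.282.
p*(1−p*) = 0.1344.
(z*)²·p*(1−p*)/E² = 1.643524·0.1344/0.002025 = 109.081.
⌈109.081⌉ = 110.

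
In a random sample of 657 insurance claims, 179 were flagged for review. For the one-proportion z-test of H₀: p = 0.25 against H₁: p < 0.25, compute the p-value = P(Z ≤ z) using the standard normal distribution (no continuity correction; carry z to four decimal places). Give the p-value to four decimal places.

Sample proportion p̂ = 179/657 = 0.27245.
SE₀ = √(0.25·0.75/657) = 0.016893.
z = (p̂ − p₀)/SE = (179/657 − 0.25)/0.016893 ≈ 1.3290.
p-value = P(Z ≤ z) with z = 1.3290 → 0.9081.

p-value = 0.9081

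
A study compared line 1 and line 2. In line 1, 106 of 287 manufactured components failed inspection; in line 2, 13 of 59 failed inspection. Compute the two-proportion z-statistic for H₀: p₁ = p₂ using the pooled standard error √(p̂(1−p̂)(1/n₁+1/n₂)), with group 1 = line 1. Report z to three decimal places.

Sample proportions: p̂₁ = 106/287 = 0.36934 and p̂₂ = 13/59 = 0.22034.
Pooled p̂ = (106+13)/(287+59) = 119/346 = 0.34393.
Pooled SE = √[0.2256424·0.02043347] ≈ 0.067902.
z = (p̂₁ − p̂₂)/SE = (0.36934 − 0.22034)/0.067902 = 0.14900/0.067902 = 2.194.

z = 2.194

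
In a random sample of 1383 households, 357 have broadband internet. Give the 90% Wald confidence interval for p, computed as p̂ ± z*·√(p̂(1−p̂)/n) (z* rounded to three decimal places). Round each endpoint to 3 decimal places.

With x = 357 successes in n = 1383, p̂ = 0.25813.
Standard error of p̂: √(0.191501/1383) = √0.000138468 = 0.011767.
For 90% confidence, z* = 1.645.
Margin = 1.645·0.011767 = 0.01936.
CI: 0.25813 ± 0.01936 = (0.239, 0.277).

(0.239, 0.277)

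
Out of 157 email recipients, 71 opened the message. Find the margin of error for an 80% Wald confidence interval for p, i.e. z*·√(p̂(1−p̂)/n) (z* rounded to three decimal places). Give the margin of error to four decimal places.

The sample proportion is 71/157 = 0.45223.
Standard error of p̂: √(0.247718/157) = √0.001577821 = 0.039722.
The 80% critical value is z* = 1.282.
Margin of error = z*·SE = 1.282 × 0.039722 = 0.0509.

ME = 0.0509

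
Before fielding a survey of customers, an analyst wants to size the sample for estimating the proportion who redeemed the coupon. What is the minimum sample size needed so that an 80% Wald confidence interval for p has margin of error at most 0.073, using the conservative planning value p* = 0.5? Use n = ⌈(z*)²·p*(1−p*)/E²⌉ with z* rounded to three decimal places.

n = 78

For 80% confidence, z* = 1.282.
p*(1−p*) = 0.2500.
(z*)²·p*(1−p*)/E² = 1.643524·0.2500/0.005329 = 77.103.
⌈77.103⌉ = 78.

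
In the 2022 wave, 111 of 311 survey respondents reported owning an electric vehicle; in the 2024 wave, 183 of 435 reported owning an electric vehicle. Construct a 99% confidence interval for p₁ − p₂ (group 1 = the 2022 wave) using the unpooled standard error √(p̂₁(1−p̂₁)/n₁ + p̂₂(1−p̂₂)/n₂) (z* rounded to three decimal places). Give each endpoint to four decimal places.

(-0.1566, 0.0290)

p̂₁ = 111/311 = 0.35691, p̂₂ = 183/435 = 0.42069; p̂₁ − p̂₂ = -0.06378.
Unpooled SE = √(p̂₁(1−p̂₁)/n₁ + p̂₂(1−p̂₂)/n₂) = √(0.000738026 + 0.000560253) = 0.036032.
For 99% confidence, z* = 2.576. Margin of error = 0.09282.
So the interval runs from -0.1566 to 0.0290.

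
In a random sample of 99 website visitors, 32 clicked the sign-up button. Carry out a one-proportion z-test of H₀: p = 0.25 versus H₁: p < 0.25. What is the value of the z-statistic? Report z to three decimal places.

Sample proportion p̂ = 32/99 = 0.32323.
SE₀ = √(0.25·0.75/99) = 0.043519.
z = (p̂ − p₀)/SE = (0.32323 − 0.25)/0.043519 = 1.683.

z = 1.683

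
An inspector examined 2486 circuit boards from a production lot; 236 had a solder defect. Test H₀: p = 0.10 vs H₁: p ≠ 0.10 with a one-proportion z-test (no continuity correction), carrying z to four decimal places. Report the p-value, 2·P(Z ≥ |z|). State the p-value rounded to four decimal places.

With x = 236 successes in n = 2486, p̂ = 0.09493.
Null standard error: √(0.10·0.90/2486) = √0.000036203 = 0.006017.
Test statistic (full precision, shown to 4 dp): z = (236/2486 − 0.10)/SE₀ ≈ -0.8424.
p-value = 2·P(Z ≥ |z|) with z = -0.8424 → 0.3996.

p-value = 0.3996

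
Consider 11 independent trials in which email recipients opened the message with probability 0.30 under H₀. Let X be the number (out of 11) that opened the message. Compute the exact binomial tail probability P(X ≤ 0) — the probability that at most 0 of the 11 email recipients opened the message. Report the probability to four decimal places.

X is binomial with n = 11 and p = 0.30.
P(X ≤ 0) = C(11,0)·0.30^0·0.70^11.
= 0.019773 = 0.0198.

P = 0.0198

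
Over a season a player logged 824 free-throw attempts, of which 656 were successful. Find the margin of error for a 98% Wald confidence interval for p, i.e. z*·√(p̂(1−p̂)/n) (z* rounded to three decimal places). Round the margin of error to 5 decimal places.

ME = 0.03265

The sample proportion is 656/824 = 0.79612.
Standard error of p̂: √(0.162315/824) = √0.000196984 = 0.014035.
z* = 2.326 at the 98% level.
ME = 2.326·0.014035 = 0.03265.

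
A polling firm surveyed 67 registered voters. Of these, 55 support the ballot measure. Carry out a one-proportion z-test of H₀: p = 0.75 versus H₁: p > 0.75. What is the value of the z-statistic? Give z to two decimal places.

p̂ = 55/67 = 0.82090.
Under H₀, SE = √(p₀(1−p₀)/n) = √(0.75·0.25/67) = √0.002798507 = 0.052901.
z = (p̂ − p₀)/SE = (0.82090 − 0.75)/0.052901 = 1.34.

z = 1.34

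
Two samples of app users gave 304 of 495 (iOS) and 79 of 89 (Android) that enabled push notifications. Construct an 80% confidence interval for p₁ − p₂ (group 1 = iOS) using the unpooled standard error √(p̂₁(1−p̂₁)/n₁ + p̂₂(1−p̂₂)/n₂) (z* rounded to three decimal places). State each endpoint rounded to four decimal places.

(-0.3248, -0.2222)

p̂₁ = 304/495 = 0.61414, p̂₂ = 79/89 = 0.88764; p̂₁ − p̂₂ = -0.27350.
SE = √(0.000478731 + 0.001120617) = √0.001599348 = 0.039992.
For 80% confidence, z* = 1.282. Margin of error = 0.05127.
Interval: -0.27350 ± 0.05127 → (-0.3248, -0.2222).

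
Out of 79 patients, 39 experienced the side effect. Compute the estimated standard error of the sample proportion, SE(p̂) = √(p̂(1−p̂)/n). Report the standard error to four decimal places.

SE = 0.0562

Sample proportion p̂ = 39/79 = 0.49367.
p̂(1−p̂) = 0.249960.
SE = √(0.249960/79) = 0.0562.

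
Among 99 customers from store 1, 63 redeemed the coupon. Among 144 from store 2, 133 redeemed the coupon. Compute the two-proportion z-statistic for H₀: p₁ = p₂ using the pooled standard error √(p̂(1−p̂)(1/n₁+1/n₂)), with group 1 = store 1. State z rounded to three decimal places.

z = -5.570

p̂₁ = 63/99 = 0.63636, p̂₂ = 133/144 = 0.92361.
Pooled p̂ = (63+133)/(99+144) = 196/243 = 0.80658.
SE = √[p̂(1−p̂)(1/n₁+1/n₂)] = √[0.80658·0.19342·(1/99+1/144)] ≈ 0.051567.
z = -0.28725/0.051567 = -5.570.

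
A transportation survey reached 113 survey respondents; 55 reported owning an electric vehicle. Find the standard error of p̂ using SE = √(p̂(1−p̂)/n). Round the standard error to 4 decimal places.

The sample proportion is 55/113 = 0.48673.
p̂(1−p̂) = 0.48673·0.51327 = 0.249824.
SE = √(0.249824/113) = √0.002210832 = 0.0470.

SE = 0.0470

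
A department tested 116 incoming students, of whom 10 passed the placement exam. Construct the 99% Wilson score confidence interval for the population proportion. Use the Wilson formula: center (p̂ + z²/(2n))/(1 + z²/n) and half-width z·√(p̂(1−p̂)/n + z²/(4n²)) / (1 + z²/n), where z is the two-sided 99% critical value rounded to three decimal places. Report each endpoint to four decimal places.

(0.0396, 0.1776)

p̂ = 10/116 = 0.08621; z = 2.576, so z² = 6.635776.
1 + z²/n = 1.057205.
Adjusted center: (0.08621 + z²/(2n))/1.057205 = 0.10860.
Radicand: p̂(1−p̂)/n + z²/(4n²) = 0.000679097 + 0.000123287 = 0.000802384.
Half-width = 2.576·√0.000802384/1.057205 = 0.06902.
CI: 0.10860 ± 0.06902 = (0.0396, 0.1776).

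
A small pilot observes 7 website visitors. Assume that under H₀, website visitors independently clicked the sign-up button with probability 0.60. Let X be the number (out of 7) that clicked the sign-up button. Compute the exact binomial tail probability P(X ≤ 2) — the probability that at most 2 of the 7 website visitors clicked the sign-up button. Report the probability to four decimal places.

P = 0.0963

X ~ Binomial(n=7, p=0.60).
P(X ≤ 2) = C(7,0)·0.60^0·0.40^7 + C(7,1)·0.60^1·0.40^6 + C(7,2)·0.60^2·0.40^5.
= 0.001638 + 0.017203 + 0.077414 = 0.0963.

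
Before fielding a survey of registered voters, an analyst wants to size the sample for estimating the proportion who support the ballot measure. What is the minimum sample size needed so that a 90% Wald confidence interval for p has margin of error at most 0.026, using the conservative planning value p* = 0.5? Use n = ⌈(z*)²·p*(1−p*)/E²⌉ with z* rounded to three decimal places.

The 90% critical value is z* = 1.645.
p*(1−p*) = 0.50·0.50 = 0.2500.
(z*)²·p*(1−p*)/E² = 2.706025·0.2500/0.000676 = 1000.749.
⌈1000.749⌉ = 1001.

n = 1001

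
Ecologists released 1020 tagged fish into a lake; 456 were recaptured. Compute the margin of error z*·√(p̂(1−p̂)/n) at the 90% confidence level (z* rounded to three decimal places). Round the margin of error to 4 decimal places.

ME = 0.0256

With x = 456 successes in n = 1020, p̂ = 0.44706.
SE = √(p̂(1−p̂)/n) = √(0.247197/1020) = 0.015568.
For 90% confidence, z* = 1.645.
Margin of error = z*·SE = 1.645 × 0.015568 = 0.0256.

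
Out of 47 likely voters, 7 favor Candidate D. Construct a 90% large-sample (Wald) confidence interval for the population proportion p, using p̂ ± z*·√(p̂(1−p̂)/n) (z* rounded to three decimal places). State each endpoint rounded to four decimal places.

With x = 7 successes in n = 47, p̂ = 0.14894.
SE(p̂) = √(0.14894·0.85106/47) = 0.051932.
z* = 1.645 at the 90% level.
Margin of error: 1.645 × 0.051932 = 0.08543.
So the interval runs from 0.0635 to 0.2344.

(0.0635, 0.2344)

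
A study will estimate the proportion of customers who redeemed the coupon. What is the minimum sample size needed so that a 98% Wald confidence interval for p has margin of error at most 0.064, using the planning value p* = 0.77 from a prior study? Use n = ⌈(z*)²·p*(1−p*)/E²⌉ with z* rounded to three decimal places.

n = 234

The 98% critical value is z* = 2.326.
p*(1−p*) = 0.1771.
Required n before rounding: 5.410276 × 0.1771 / 0.064² = 233.926.
⌈233.926⌉ = 234.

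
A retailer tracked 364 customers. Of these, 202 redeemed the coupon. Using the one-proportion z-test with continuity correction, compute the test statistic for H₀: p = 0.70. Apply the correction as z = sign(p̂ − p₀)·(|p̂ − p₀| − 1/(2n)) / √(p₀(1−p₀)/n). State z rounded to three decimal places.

z = -5.982

The sample proportion is 202/364 = 0.55495. p̂ − p₀ = -0.145055.
1/(2n) = 0.001374.
Corrected numerator: |-0.145055| − 0.001374 = 0.143681.
SE₀ = √(0.70·0.30/364) = 0.024019.
z = −0.143681/0.024019 = -5.982.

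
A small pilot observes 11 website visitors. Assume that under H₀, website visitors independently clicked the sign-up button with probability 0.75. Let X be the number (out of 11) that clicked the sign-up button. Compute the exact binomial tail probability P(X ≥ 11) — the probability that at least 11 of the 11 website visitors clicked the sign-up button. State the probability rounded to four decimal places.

P = 0.0422

X is binomial with n = 11 and p = 0.75.
P(X ≥ 11) = C(11,11)·0.75^11·0.25^0.
= 0.042235 = 0.0422.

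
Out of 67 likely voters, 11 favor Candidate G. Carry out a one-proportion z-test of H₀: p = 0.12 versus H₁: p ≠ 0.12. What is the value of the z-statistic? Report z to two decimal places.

z = 1.11

p̂ = 11/67 = 0.16418.
SE₀ = √(0.12·0.88/67) = 0.039700.
Test statistic: z = 0.04418/0.039700 = 1.11.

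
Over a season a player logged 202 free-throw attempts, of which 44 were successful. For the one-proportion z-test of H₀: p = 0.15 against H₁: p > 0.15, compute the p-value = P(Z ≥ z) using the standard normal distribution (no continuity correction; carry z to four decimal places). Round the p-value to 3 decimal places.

p̂ = 44/202 = 0.21782.
SE₀ = √(0.15·0.85/202) = 0.025123.
z = (p̂ − p₀)/SE = (44/202 − 0.15)/0.025123 ≈ 2.6995.
From the standard normal, P(Z ≥ z) = 0.003.

p-value = 0.003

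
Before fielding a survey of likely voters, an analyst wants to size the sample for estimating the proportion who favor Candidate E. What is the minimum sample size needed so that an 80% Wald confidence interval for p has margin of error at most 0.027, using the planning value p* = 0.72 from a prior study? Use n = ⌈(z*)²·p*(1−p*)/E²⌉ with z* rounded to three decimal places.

n = 455

z* = 1.282 at the 80% level.
p*(1−p*) = 0.72·0.28 = 0.2016.
(z*)²·p*(1−p*)/E² = 1.643524·0.2016/0.000729 = 454.505.
⌈454.505⌉ = 455.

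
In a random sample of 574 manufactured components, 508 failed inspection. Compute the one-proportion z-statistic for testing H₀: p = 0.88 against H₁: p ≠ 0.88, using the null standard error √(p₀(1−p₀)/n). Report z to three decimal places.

With x = 508 successes in n = 574, p̂ = 0.88502.
SE₀ = √(0.88·0.12/574) = 0.013564.
z = (p̂ − p₀)/SE = (0.88502 − 0.88)/0.013564 = 0.370.

z = 0.370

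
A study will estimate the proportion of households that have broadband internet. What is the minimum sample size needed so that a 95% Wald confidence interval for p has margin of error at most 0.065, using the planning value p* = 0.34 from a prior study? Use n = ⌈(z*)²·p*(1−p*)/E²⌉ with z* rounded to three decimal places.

z* = 1.960 at the 95% level.
p*(1−p*) = 0.34·0.66 = 0.2244.
(z*)²·p*(1−p*)/E² = 3.841600·0.2244/0.004225 = 204.037.
⌈204.037⌉ = 205.

n = 205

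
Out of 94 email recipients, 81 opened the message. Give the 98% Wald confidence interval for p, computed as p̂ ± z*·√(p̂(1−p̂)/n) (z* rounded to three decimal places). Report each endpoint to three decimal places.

(0.779, 0.945)

Sample proportion p̂ = 81/94 = 0.86170.
Standard error of p̂: √(0.119172/94) = √0.001267783 = 0.035606.
z* = 2.326 at the 98% level.
Margin = 2.326·0.035606 = 0.08282.
Interval: 0.86170 ± 0.08282 → (0.779, 0.945).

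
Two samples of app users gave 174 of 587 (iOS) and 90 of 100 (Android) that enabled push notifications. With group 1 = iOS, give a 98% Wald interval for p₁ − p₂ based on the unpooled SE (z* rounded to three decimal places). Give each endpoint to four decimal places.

(-0.6860, -0.5212)

p̂₁ = 0.29642, p̂₂ = 0.90000, so the observed difference is -0.60358.
SE = √(0.000355292 + 0.000900000) = √0.001255292 = 0.035430.
For 98% confidence, z* = 2.326. Margin of error = 0.08241.
CI: -0.60358 ± 0.08241 = (-0.6860, -0.5212).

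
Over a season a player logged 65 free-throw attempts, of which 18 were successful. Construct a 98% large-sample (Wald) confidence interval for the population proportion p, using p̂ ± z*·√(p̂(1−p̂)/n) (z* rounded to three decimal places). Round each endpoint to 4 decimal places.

Sample proportion p̂ = 18/65 = 0.27692.
SE(p̂) = √(0.27692·0.72308/65) = 0.055503.
The 98% critical value is z* = 2.326.
Margin of error: 2.326 × 0.055503 = 0.12910.
CI: 0.27692 ± 0.12910 = (0.1478, 0.4060).

(0.1478, 0.4060)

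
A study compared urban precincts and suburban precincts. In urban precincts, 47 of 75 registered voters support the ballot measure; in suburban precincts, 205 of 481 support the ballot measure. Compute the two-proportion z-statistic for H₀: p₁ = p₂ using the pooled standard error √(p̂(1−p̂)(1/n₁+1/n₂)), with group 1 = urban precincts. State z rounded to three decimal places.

p̂₁ = 47/75 = 0.62667, p̂₂ = 205/481 = 0.42620.
Pooling: p̂ = 252/556 = 0.45324.
Pooled SE = √[0.2478133·0.01541234] ≈ 0.061801.
z = 0.20047/0.061801 = 3.244.

z = 3.244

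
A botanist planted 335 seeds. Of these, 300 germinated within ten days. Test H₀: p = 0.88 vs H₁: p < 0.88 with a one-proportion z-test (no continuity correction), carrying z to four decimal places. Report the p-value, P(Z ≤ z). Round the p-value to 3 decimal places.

p̂ = 300/335 = 0.89552.
SE₀ = √(0.88·0.12/335) = 0.017755.
z = (p̂ − p₀)/SE = (300/335 − 0.88)/0.017755 ≈ 0.8743.
From the standard normal, P(Z ≤ z) = 0.809.

p-value = 0.809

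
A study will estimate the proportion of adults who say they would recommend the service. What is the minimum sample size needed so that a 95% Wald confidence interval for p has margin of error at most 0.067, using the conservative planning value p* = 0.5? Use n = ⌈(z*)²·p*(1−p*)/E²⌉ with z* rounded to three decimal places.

For 95% confidence, z* = 1.960.
p*(1−p*) = 0.50·0.50 = 0.2500.
Required n before rounding: 3.841600 × 0.2500 / 0.067² = 213.945.
Rounding up, n = 214.

n = 214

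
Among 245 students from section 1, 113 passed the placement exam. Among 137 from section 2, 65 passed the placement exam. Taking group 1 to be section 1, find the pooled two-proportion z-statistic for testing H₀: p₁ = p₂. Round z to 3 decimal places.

Sample proportions: p̂₁ = 113/245 = 0.46122 and p̂₂ = 65/137 = 0.47445.
Pooling: p̂ = 178/382 = 0.46597.
SE = √[p̂(1−p̂)(1/n₁+1/n₂)] = √[0.46597·0.53403·(1/245+1/137)] ≈ 0.053217.
z = -0.01323/0.053217 = -0.249.

z = -0.249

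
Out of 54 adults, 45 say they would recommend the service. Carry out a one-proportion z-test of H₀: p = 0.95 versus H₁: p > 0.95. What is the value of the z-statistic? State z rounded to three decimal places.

z = -3.934

The sample proportion is 45/54 = 0.83333.
Under H₀, SE = √(p₀(1−p₀)/n) = √(0.95·0.05/54) = √0.000879630 = 0.029659.
Test statistic: z = -0.11667/0.029659 = -3.934.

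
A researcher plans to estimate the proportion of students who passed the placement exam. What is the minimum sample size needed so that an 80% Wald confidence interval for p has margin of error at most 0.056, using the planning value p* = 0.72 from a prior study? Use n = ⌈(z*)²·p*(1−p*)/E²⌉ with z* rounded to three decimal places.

n = 106

The 80% critical value is z* = 1.282.
p*(1−p*) = 0.72·0.28 = 0.2016.
Required n before rounding: 1.643524 × 0.2016 / 0.056² = 105.655.
⌈105.655⌉ = 106.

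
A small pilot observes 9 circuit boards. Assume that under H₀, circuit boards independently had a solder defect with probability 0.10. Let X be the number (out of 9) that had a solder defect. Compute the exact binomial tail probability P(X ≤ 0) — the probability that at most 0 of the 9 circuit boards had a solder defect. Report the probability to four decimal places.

X is binomial with n = 9 and p = 0.10.
P(X ≤ 0) = C(9,0)·0.10^0·0.90^9.
= 0.387420 = 0.3874.

P = 0.3874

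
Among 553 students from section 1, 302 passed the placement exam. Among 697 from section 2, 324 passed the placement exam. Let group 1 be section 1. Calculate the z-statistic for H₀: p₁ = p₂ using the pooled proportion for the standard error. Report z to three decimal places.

Sample proportions: p̂₁ = 302/553 = 0.54611 and p̂₂ = 324/697 = 0.46485.
Pooled p̂ = (302+324)/(553+697) = 626/1250 = 0.50080.
SE = √[p̂(1−p̂)(1/n₁+1/n₂)] = √[0.50080·0.49920·(1/553+1/697)] ≈ 0.028474.
z = (p̂₁ − p̂₂)/SE = (0.54611 − 0.46485)/0.028474 = 0.08126/0.028474 = 2.854.

z = 2.854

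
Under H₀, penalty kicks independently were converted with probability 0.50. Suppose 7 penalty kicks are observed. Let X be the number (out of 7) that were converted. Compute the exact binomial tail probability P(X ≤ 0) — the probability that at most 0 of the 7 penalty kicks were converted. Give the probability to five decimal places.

X is binomial with n = 7 and p = 0.50.
P(X ≤ 0) = C(7,0)·0.50^0·0.50^7.
= 0.007812 = 0.00781.

P = 0.00781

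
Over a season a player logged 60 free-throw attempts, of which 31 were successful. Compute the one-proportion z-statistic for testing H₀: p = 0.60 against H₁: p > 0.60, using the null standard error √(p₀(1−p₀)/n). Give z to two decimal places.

The sample proportion is 31/60 = 0.51667.
SE₀ = √(0.60·0.40/60) = 0.063246.
z = (p̂ − p₀)/SE = (0.51667 − 0.60)/0.063246 = -1.32.

z = -1.32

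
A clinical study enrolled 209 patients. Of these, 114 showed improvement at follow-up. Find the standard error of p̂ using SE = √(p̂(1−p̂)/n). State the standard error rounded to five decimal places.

Sample proportion p̂ = 114/209 = 0.54545.
p̂(1−p̂) = 0.247934.
SE = √(0.247934/209) = 0.03444.

SE = 0.03444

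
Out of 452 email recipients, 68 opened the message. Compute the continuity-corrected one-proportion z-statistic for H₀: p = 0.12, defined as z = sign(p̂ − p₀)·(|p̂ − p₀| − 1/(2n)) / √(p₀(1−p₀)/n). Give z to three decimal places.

z = 1.919

With x = 68 successes in n = 452, p̂ = 0.15044. p̂ − p₀ = 0.030442.
1/(2n) = 0.001106.
Corrected numerator: |0.030442| − 0.001106 = 0.029336.
Null standard error: √(0.12·0.88/452) = √0.000233628 = 0.015285.
z = (+)0.029336/0.015285 = 1.919.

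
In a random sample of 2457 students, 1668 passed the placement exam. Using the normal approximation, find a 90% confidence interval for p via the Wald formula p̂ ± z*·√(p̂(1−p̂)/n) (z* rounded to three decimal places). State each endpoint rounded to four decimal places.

(0.6634, 0.6944)

p̂ = 1668/2457 = 0.67888.
SE(p̂) = √(0.67888·0.32112/2457) = 0.009420.
z* = 1.645 at the 90% level.
Margin = 1.645·0.009420 = 0.01550.
So the interval runs from 0.6634 to 0.6944.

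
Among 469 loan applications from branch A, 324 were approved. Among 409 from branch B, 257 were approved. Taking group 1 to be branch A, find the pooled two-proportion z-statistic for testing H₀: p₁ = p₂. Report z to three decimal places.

p̂₁ = 324/469 = 0.69083, p̂₂ = 257/409 = 0.62836.
Pooling: p̂ = 581/878 = 0.66173.
Pooled SE = √[0.2238430·0.00457718] ≈ 0.032009.
z = (p̂₁ − p̂₂)/SE = (0.69083 − 0.62836)/0.032009 = 0.06247/0.032009 = 1.952.

z = 1.952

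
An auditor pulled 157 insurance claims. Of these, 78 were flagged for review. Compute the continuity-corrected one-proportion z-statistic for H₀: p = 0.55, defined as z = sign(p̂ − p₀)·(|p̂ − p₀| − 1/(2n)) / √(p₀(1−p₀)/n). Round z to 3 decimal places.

z = -1.259

p̂ = 78/157 = 0.49682. p̂ − p₀ = -0.053185.
Continuity correction 1/(2n) = 1/314 = 0.003185.
Corrected numerator: |-0.053185| − 0.003185 = 0.050000.
Null standard error: √(0.55·0.45/157) = √0.001576433 = 0.039704.
z = (−)0.050000/0.039704 = -1.259.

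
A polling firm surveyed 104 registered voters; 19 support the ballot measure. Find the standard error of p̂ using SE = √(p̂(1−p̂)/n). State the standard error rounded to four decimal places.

SE = 0.0379

Sample proportion p̂ = 19/104 = 0.18269.
p̂(1−p̂) = 0.149314.
SE = √(0.149314/104) = 0.0379.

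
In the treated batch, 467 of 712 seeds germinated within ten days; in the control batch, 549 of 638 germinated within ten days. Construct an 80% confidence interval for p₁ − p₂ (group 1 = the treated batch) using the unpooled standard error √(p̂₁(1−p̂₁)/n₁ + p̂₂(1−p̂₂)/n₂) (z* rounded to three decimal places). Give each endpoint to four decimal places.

(-0.2334, -0.1758)

p̂₁ = 0.65590, p̂₂ = 0.86050, so the observed difference is -0.20460.
Unpooled SE = √(p̂₁(1−p̂₁)/n₁ + p̂₂(1−p̂₂)/n₂) = √(0.000316988 + 0.000188148) = 0.022475.
z* = 1.282 at the 80% level. Margin of error = 0.02881.
Interval: -0.20460 ± 0.02881 → (-0.2334, -0.1758).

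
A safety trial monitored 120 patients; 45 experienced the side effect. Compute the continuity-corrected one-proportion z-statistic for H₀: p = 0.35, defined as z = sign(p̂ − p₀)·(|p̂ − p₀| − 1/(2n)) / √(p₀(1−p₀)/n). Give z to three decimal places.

With x = 45 successes in n = 120, p̂ = 0.37500. p̂ − p₀ = 0.025000.
Continuity correction 1/(2n) = 1/240 = 0.004167.
Corrected numerator: |0.025000| − 0.004167 = 0.020833.
SE₀ = √(0.35·0.65/120) = 0.043541.
z = +0.020833/0.043541 = 0.478.

z = 0.478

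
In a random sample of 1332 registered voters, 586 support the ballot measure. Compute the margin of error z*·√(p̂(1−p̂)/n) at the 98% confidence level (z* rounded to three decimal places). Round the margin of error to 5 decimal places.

ME = 0.03164

p̂ = 586/1332 = 0.43994.
SE(p̂) = √(0.43994·0.56006/1332) = 0.013601.
z* = 2.326 at the 98% level.
So ME = 0.03164.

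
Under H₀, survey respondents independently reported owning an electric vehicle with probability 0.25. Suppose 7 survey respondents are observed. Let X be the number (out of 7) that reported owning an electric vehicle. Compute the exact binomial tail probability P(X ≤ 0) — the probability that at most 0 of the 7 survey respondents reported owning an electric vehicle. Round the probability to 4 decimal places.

P = 0.1335

X is binomial with n = 7 and p = 0.25.
P(X ≤ 0) = C(7,0)·0.25^0·0.75^7.
= 0.133484 = 0.1335.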